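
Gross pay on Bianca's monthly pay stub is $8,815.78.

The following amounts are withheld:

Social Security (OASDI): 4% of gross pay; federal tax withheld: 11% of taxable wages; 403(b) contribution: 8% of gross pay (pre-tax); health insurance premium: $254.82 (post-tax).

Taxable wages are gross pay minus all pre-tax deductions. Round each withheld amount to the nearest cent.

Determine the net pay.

403(b) contribution: $8,815.78 × 0.08 = $705.26
Taxable wages = $8,815.78 − $705.26 = $8,110.52
Federal tax withheld: $8,110.52 × 0.11 = $892.16
Social Security (OASDI): $8,815.78 × 0.04 = $352.63
Health insurance premium: $254.82
Total deductions = $705.26 + $892.16 + $352.63 + $254.82 = $2,204.87
Net pay = $8,815.78 − $2,204.87 = $6,610.91

$6,610.91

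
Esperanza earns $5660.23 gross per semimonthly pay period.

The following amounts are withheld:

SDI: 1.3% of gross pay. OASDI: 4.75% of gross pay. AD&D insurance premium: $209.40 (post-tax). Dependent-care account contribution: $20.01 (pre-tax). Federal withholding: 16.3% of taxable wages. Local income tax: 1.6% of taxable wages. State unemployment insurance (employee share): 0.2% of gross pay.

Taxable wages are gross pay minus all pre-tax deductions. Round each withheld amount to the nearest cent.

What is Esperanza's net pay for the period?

$4067.46

Dependent-care account contribution: $20.01
Taxable wages = $5660.23 − $20.01 = $5640.22
Federal withholding: $5640.22 × 0.163 = $919.36
Local income tax: $5640.22 × 0.016 = $90.24
SDI: $5660.23 × 0.013 = $73.58
OASDI: $5660.23 × 0.0475 = $268.86
State unemployment insurance (employee share): $5660.23 × 0.002 = $11.32
AD&D insurance premium: $209.40
Total deductions = $20.01 + $919.36 + $90.24 + $73.58 + $268.86 + $11.32 + $209.40 = $1592.77
Net pay = $5660.23 − $1592.77 = $4067.46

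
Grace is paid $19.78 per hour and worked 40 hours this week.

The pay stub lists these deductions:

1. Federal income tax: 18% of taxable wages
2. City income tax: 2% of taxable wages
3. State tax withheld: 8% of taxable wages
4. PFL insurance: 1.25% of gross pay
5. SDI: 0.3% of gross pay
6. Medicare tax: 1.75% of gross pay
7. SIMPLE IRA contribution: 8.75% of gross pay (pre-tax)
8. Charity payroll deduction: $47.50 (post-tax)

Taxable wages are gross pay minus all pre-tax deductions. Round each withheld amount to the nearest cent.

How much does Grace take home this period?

$446.21

Gross pay: 40 × $19.78 = $791.20
SIMPLE IRA contribution: $791.20 × 0.0875 = $69.23
Taxable wages = $791.20 − $69.23 = $721.97
City income tax: $721.97 × 0.02 = $14.44
Federal income tax: $721.97 × 0.18 = $129.95
State tax withheld: $721.97 × 0.08 = $57.76
SDI: $791.20 × 0.003 = $2.37
PFL insurance: $791.20 × 0.0125 = $9.89
Medicare tax: $791.20 × 0.0175 = $13.85
Charity payroll deduction: $47.50
Total deductions = $69.23 + $14.44 + $129.95 + $57.76 + $2.37 + $9.89 + $13.85 + $47.50 = $344.99
Net pay = $791.20 − $344.99 = $446.21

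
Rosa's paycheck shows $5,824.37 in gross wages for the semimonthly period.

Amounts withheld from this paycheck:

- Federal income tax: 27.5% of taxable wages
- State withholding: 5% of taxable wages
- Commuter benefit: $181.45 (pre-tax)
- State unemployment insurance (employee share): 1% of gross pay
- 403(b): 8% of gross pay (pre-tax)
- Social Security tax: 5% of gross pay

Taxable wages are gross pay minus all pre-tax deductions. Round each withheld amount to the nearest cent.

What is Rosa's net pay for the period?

$3,144.99

403(b): $5,824.37 × 0.08 = $465.95
Commuter benefit: $181.45
Pre-tax total = $465.95 + $181.45 = $647.40
Taxable wages = $5,824.37 − $647.40 = $5,176.97
State withholding: $5,176.97 × 0.05 = $258.85
Federal income tax: $5,176.97 × 0.275 = $1,423.67
State unemployment insurance (employee share): $5,824.37 × 0.01 = $58.24
Social Security tax: $5,824.37 × 0.05 = $291.22
Total deductions = $465.95 + $181.45 + $258.85 + $1,423.67 + $58.24 + $291.22 = $2,679.38
Net pay = $5,824.37 − $2,679.38 = $3,144.99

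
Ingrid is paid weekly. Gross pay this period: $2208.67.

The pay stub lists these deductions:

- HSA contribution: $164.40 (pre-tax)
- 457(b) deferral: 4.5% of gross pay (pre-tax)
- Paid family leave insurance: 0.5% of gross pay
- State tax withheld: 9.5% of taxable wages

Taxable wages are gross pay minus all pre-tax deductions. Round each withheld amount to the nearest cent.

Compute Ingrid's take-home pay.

$1749.08

457(b) deferral: $2208.67 × 0.045 = $99.39
HSA contribution: $164.40
Pre-tax total = $99.39 + $164.40 = $263.79
Taxable wages = $2208.67 − $263.79 = $1944.88
State tax withheld: $1944.88 × 0.095 = $184.76
Paid family leave insurance: $2208.67 × 0.005 = $11.04
Total deductions = $99.39 + $164.40 + $184.76 + $11.04 = $459.59
Net pay = $2208.67 − $459.59 = $1749.08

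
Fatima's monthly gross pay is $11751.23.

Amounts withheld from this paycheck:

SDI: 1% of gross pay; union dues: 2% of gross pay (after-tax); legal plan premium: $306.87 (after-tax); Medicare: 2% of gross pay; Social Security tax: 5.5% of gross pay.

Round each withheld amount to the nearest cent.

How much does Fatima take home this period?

$10210.49

Social Security tax: $11751.23 × 0.055 = $646.32
SDI: $11751.23 × 0.01 = $117.51
Medicare: $11751.23 × 0.02 = $235.02
Union dues: $11751.23 × 0.02 = $235.02
Legal plan premium: $306.87
Total deductions = $646.32 + $117.51 + $235.02 + $235.02 + $306.87 = $1540.74
Net pay = $11751.23 − $1540.74 = $10210.49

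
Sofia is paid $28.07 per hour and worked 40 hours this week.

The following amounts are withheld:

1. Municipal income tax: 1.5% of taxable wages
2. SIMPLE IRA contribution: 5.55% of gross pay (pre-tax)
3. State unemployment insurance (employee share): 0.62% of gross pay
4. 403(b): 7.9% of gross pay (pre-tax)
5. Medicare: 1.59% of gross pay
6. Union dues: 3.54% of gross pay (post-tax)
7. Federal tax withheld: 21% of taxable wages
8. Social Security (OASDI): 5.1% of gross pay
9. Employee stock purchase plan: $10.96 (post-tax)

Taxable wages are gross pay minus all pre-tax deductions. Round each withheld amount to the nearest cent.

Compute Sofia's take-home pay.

$620.35

Gross pay: 40 × $28.07 = $1122.80
403(b): $1122.80 × 0.079 = $88.70
SIMPLE IRA contribution: $1122.80 × 0.0555 = $62.32
Pre-tax total = $88.70 + $62.32 = $151.02
Taxable wages = $1122.80 − $151.02 = $971.78
Federal tax withheld: $971.78 × 0.21 = $204.07
Municipal income tax: $971.78 × 0.015 = $14.58
Medicare: $1122.80 × 0.0159 = $17.85
State unemployment insurance (employee share): $1122.80 × 0.0062 = $6.96
Social Security (OASDI): $1122.80 × 0.051 = $57.26
Employee stock purchase plan: $10.96
Union dues: $1122.80 × 0.0354 = $39.75
Total deductions = $88.70 + $62.32 + $204.07 + $14.58 + $17.85 + $6.96 + $57.26 + $10.96 + $39.75 = $502.45
Net pay = $1122.80 − $502.45 = $620.35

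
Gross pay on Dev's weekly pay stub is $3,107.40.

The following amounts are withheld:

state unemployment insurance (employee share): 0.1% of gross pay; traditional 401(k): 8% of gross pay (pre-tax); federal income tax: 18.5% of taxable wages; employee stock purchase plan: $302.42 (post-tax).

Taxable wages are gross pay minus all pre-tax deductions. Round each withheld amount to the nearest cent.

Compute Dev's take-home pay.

$2,024.40

Traditional 401(k): $3,107.40 × 0.08 = $248.59
Taxable wages = $3,107.40 − $248.59 = $2,858.81
Federal income tax: $2,858.81 × 0.185 = $528.88
State unemployment insurance (employee share): $3,107.40 × 0.001 = $3.11
Employee stock purchase plan: $302.42
Total deductions = $248.59 + $528.88 + $3.11 + $302.42 = $1,083.00
Net pay = $3,107.40 − $1,083.00 = $2,024.40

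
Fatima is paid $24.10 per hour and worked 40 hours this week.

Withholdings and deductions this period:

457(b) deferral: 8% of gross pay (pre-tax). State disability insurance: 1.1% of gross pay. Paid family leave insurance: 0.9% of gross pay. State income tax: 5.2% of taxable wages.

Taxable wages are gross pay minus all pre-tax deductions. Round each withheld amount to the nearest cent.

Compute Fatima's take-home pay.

Gross pay: 40 × $24.10 = $964.00
457(b) deferral: $964.00 × 0.08 = $77.12
Taxable wages = $964.00 − $77.12 = $886.88
State income tax: $886.88 × 0.052 = $46.12
Paid family leave insurance: $964.00 × 0.009 = $8.68
State disability insurance: $964.00 × 0.011 = $10.60
Total deductions = $77.12 + $46.12 + $8.68 + $10.60 = $142.52
Net pay = $964.00 − $142.52 = $821.48

$821.48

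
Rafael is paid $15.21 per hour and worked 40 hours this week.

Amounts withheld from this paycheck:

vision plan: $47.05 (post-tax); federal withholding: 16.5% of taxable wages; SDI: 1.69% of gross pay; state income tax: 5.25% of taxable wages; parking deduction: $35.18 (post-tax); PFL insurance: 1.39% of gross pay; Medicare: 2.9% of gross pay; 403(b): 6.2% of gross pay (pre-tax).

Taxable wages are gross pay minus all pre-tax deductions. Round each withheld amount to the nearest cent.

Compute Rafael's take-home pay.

Gross pay: 40 × $15.21 = $608.40
403(b): $608.40 × 0.062 = $37.72
Taxable wages = $608.40 − $37.72 = $570.68
Federal withholding: $570.68 × 0.165 = $94.16
State income tax: $570.68 × 0.0525 = $29.96
Medicare: $608.40 × 0.029 = $17.64
PFL insurance: $608.40 × 0.0139 = $8.46
SDI: $608.40 × 0.0169 = $10.28
Vision plan: $47.05
Parking deduction: $35.18
Total deductions = $37.72 + $94.16 + $29.96 + $17.64 + $8.46 + $10.28 + $47.05 + $35.18 = $280.45
Net pay = $608.40 − $280.45 = $327.95

$327.95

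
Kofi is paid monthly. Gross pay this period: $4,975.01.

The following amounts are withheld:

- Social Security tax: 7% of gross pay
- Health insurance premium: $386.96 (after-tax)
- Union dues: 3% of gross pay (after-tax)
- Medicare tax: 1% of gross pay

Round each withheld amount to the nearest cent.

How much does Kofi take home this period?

Medicare tax: $4,975.01 × 0.01 = $49.75
Social Security tax: $4,975.01 × 0.07 = $348.25
Union dues: $4,975.01 × 0.03 = $149.25
Health insurance premium: $386.96
Total deductions = $49.75 + $348.25 + $149.25 + $386.96 = $934.21
Net pay = $4,975.01 − $934.21 = $4,040.80

$4,040.80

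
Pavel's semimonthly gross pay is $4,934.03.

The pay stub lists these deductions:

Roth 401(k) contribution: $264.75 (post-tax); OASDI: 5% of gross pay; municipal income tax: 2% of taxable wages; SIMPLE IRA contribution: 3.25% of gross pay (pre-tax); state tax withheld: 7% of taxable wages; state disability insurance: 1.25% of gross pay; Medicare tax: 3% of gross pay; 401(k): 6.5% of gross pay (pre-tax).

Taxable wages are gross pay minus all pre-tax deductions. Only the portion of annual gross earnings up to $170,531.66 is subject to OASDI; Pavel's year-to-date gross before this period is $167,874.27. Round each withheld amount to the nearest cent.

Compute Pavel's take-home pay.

$3,444.87

SIMPLE IRA contribution: $4,934.03 × 0.0325 = $160.36
401(k): $4,934.03 × 0.065 = $320.71
Pre-tax total = $160.36 + $320.71 = $481.07
Taxable wages = $4,934.03 − $481.07 = $4,452.96
State tax withheld: $4,452.96 × 0.07 = $311.71
Municipal income tax: $4,452.96 × 0.02 = $89.06
Medicare tax: $4,934.03 × 0.03 = $148.02
State disability insurance: $4,934.03 × 0.0125 = $61.68
OASDI: only $170,531.66 − $167,874.27 = $2,657.39 of this check is subject → $2,657.39 × 0.05 = $132.87
Roth 401(k) contribution: $264.75
Total deductions = $160.36 + $320.71 + $311.71 + $89.06 + $148.02 + $61.68 + $132.87 + $264.75 = $1,489.16
Net pay = $4,934.03 − $1,489.16 = $3,444.87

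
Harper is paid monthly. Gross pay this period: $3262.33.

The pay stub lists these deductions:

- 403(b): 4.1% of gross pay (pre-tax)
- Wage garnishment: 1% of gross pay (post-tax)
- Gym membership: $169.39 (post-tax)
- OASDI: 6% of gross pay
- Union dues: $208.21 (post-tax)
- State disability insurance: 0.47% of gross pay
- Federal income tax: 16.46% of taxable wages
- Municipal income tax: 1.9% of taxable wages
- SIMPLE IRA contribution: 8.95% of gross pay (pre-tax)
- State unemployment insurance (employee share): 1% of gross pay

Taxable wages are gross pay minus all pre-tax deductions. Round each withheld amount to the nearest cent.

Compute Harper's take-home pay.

$1661.88

403(b): $3262.33 × 0.041 = $133.76
SIMPLE IRA contribution: $3262.33 × 0.0895 = $291.98
Pre-tax total = $133.76 + $291.98 = $425.74
Taxable wages = $3262.33 − $425.74 = $2836.59
Municipal income tax: $2836.59 × 0.019 = $53.90
Federal income tax: $2836.59 × 0.1646 = $466.90
OASDI: $3262.33 × 0.06 = $195.74
State disability insurance: $3262.33 × 0.0047 = $15.33
State unemployment insurance (employee share): $3262.33 × 0.01 = $32.62
Union dues: $208.21
Gym membership: $169.39
Wage garnishment: $3262.33 × 0.01 = $32.62
Total deductions = $133.76 + $291.98 + $53.90 + $466.90 + $195.74 + $15.33 + $32.62 + $208.21 + $169.39 + $32.62 = $1600.45
Net pay = $3262.33 − $1600.45 = $1661.88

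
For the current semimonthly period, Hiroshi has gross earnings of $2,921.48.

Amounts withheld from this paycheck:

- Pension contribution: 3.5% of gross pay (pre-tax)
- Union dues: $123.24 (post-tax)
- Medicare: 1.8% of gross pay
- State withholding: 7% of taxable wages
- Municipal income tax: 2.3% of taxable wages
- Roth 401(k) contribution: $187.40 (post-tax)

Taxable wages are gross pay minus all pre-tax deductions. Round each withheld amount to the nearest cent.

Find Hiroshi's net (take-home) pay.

$2,193.81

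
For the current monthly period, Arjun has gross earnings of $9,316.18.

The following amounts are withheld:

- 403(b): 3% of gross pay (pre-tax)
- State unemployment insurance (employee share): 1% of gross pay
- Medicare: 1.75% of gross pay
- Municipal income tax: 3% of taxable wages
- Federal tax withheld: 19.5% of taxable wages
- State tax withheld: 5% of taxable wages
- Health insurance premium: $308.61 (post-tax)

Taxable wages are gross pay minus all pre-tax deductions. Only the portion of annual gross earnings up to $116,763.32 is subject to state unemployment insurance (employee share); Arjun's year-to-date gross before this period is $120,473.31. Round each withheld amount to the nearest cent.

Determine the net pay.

403(b): $9,316.18 × 0.03 = $279.49
Taxable wages = $9,316.18 − $279.49 = $9,036.69
State tax withheld: $9,036.69 × 0.05 = $451.83
Municipal income tax: $9,036.69 × 0.03 = $271.10
Federal tax withheld: $9,036.69 × 0.195 = $1,762.15
Medicare: $9,316.18 × 0.0175 = $163.03
State unemployment insurance (employee share): annual cap $116,763.32 already reached (YTD $120,473.31), so $0.00
Health insurance premium: $308.61
Total deductions = $279.49 + $451.83 + $271.10 + $1,762.15 + $163.03 + $0.00 + $308.61 = $3,236.21
Net pay = $9,316.18 − $3,236.21 = $6,079.97

$6,079.97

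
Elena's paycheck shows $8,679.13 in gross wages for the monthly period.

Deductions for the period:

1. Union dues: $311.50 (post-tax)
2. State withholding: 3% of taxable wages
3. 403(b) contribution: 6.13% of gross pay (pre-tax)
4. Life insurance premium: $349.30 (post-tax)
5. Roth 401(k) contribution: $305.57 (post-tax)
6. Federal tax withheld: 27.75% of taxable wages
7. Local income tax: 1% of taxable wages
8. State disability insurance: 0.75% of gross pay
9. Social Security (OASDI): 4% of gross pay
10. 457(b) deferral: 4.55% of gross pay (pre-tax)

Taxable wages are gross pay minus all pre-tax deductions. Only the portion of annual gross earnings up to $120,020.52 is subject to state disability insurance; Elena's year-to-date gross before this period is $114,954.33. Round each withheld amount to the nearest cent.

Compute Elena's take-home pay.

$3,939.33

457(b) deferral: $8,679.13 × 0.0455 = $394.90
403(b) contribution: $8,679.13 × 0.0613 = $532.03
Pre-tax total = $394.90 + $532.03 = $926.93
Taxable wages = $8,679.13 − $926.93 = $7,752.20
Local income tax: $7,752.20 × 0.01 = $77.52
Federal tax withheld: $7,752.20 × 0.2775 = $2,151.24
State withholding: $7,752.20 × 0.03 = $232.57
State disability insurance: only $120,020.52 − $114,954.33 = $5,066.19 of this check is subject → $5,066.19 × 0.0075 = $38.00
Social Security (OASDI): $8,679.13 × 0.04 = $347.17
Life insurance premium: $349.30
Union dues: $311.50
Roth 401(k) contribution: $305.57
Total deductions = $394.90 + $532.03 + $77.52 + $2,151.24 + $232.57 + $38.00 + $347.17 + $349.30 + $311.50 + $305.57 = $4,739.80
Net pay = $8,679.13 − $4,739.80 = $3,939.33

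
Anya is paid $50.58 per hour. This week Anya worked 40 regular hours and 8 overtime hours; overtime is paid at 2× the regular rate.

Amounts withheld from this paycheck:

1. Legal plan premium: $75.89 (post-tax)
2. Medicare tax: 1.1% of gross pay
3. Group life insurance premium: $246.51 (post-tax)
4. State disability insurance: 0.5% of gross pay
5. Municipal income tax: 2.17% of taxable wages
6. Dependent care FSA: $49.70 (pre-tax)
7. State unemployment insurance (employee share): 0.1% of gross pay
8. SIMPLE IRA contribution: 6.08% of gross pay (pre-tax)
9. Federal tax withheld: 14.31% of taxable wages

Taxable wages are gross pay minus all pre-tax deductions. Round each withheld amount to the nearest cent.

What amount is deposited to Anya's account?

$1,809.80

Regular pay: 40 × $50.58 = $2,023.20
Overtime pay: 8 × $50.58 × 2 = $809.28
Gross pay = $2,023.20 + $809.28 = $2,832.48
Dependent care FSA: $49.70
SIMPLE IRA contribution: $2,832.48 × 0.0608 = $172.21
Pre-tax total = $49.70 + $172.21 = $221.91
Taxable wages = $2,832.48 − $221.91 = $2,610.57
Municipal income tax: $2,610.57 × 0.0217 = $56.65
Federal tax withheld: $2,610.57 × 0.1431 = $373.57
State unemployment insurance (employee share): $2,832.48 × 0.001 = $2.83
State disability insurance: $2,832.48 × 0.005 = $14.16
Medicare tax: $2,832.48 × 0.011 = $31.16
Legal plan premium: $75.89
Group life insurance premium: $246.51
Total deductions = $49.70 + $172.21 + $56.65 + $373.57 + $2.83 + $14.16 + $31.16 + $75.89 + $246.51 = $1,022.68
Net pay = $2,832.48 − $1,022.68 = $1,809.80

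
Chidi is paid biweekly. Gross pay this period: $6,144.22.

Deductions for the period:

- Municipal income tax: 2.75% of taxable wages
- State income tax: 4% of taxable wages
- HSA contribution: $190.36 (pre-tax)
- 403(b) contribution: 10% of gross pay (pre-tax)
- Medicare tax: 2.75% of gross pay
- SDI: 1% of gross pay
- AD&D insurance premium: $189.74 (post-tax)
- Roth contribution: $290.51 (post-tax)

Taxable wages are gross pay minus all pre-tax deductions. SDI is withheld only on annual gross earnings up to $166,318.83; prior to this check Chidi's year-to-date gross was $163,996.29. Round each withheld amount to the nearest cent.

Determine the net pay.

HSA contribution: $190.36
403(b) contribution: $6,144.22 × 0.1 = $614.42
Pre-tax total = $190.36 + $614.42 = $804.78
Taxable wages = $6,144.22 − $804.78 = $5,339.44
Municipal income tax: $5,339.44 × 0.0275 = $146.83
State income tax: $5,339.44 × 0.04 = $213.58
SDI: only $166,318.83 − $163,996.29 = $2,322.54 of this check is subject → $2,322.54 × 0.01 = $23.23
Medicare tax: $6,144.22 × 0.0275 = $168.97
AD&D insurance premium: $189.74
Roth contribution: $290.51
Total deductions = $190.36 + $614.42 + $146.83 + $213.58 + $23.23 + $168.97 + $189.74 + $290.51 = $1,837.64
Net pay = $6,144.22 − $1,837.64 = $4,306.58

$4,306.58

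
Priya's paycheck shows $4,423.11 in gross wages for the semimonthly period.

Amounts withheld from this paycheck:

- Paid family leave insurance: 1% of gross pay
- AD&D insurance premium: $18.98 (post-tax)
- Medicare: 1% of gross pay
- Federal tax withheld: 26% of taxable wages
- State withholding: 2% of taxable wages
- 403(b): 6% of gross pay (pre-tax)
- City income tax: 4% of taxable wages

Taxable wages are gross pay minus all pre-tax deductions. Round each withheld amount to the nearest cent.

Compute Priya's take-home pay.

$2,719.81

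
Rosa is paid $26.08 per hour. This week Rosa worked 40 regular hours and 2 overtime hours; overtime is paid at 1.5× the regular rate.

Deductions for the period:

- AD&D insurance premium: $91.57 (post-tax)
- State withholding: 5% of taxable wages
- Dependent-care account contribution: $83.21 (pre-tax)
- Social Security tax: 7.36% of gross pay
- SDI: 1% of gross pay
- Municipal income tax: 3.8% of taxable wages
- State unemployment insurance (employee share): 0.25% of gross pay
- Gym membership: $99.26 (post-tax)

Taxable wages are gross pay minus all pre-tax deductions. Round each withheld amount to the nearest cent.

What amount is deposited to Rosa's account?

$659.49

Regular pay: 40 × $26.08 = $1,043.20
Overtime pay: 2 × $26.08 × 1.5 = $78.24
Gross pay = $1,043.20 + $78.24 = $1,121.44
Dependent-care account contribution: $83.21
Taxable wages = $1,121.44 − $83.21 = $1,038.23
Municipal income tax: $1,038.23 × 0.038 = $39.45
State withholding: $1,038.23 × 0.05 = $51.91
State unemployment insurance (employee share): $1,121.44 × 0.0025 = $2.80
Social Security tax: $1,121.44 × 0.0736 = $82.54
SDI: $1,121.44 × 0.01 = $11.21
AD&D insurance premium: $91.57
Gym membership: $99.26
Total deductions = $83.21 + $39.45 + $51.91 + $2.80 + $82.54 + $11.21 + $91.57 + $99.26 = $461.95
Net pay = $1,121.44 − $461.95 = $659.49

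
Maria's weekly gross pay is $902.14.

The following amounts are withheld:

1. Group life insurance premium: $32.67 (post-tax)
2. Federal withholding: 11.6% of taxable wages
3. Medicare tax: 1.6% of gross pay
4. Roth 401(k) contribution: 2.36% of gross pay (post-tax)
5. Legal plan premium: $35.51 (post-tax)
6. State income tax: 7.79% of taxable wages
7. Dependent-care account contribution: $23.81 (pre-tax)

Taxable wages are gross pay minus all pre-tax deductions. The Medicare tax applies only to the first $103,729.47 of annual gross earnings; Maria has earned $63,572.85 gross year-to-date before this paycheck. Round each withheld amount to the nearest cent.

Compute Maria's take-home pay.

Dependent-care account contribution: $23.81
Taxable wages = $902.14 − $23.81 = $878.33
State income tax: $878.33 × 0.0779 = $68.42
Federal withholding: $878.33 × 0.116 = $101.89
Medicare tax: cap not yet reached, full $902.14 is subject → $902.14 × 0.016 = $14.43
Legal plan premium: $35.51
Roth 401(k) contribution: $902.14 × 0.0236 = $21.29
Group life insurance premium: $32.67
Total deductions = $23.81 + $68.42 + $101.89 + $14.43 + $35.51 + $21.29 + $32.67 = $298.02
Net pay = $902.14 − $298.02 = $604.12

$604.12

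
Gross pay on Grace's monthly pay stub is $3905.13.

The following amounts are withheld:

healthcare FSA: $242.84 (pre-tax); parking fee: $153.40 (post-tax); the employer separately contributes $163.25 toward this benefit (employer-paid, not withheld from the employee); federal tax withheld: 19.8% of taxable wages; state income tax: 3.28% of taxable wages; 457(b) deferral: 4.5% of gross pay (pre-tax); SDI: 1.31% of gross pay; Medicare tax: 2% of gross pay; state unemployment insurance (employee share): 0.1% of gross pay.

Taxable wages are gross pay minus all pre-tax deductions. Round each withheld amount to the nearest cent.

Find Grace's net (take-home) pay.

$2395.29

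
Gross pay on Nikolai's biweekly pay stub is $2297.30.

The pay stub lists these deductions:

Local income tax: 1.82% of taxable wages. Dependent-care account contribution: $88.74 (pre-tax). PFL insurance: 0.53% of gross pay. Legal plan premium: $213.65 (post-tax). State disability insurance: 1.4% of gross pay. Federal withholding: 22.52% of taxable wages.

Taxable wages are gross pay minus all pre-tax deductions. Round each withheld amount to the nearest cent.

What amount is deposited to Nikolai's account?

Dependent-care account contribution: $88.74
Taxable wages = $2297.30 − $88.74 = $2208.56
Local income tax: $2208.56 × 0.0182 = $40.20
Federal withholding: $2208.56 × 0.2252 = $497.37
PFL insurance: $2297.30 × 0.0053 = $12.18
State disability insurance: $2297.30 × 0.014 = $32.16
Legal plan premium: $213.65
Total deductions = $88.74 + $40.20 + $497.37 + $12.18 + $32.16 + $213.65 = $884.30
Net pay = $2297.30 − $884.30 = $1413.00

$1413.00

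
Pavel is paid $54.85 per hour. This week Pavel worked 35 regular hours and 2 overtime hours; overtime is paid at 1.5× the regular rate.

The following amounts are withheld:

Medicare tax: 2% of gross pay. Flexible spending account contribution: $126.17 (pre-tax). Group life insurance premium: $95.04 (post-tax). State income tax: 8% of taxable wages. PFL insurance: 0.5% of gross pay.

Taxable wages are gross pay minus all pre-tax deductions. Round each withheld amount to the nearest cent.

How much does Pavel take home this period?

$1654.33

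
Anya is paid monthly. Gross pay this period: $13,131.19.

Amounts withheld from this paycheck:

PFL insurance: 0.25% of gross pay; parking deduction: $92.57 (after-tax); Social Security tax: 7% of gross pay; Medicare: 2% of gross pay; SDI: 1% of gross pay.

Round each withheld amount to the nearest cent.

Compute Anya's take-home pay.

$11,692.68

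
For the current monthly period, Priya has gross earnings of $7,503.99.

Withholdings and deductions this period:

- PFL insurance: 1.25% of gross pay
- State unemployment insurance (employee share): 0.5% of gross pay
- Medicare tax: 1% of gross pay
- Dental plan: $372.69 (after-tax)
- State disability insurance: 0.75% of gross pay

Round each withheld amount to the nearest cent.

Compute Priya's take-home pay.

$6,868.66

State disability insurance: $7,503.99 × 0.0075 = $56.28
State unemployment insurance (employee share): $7,503.99 × 0.005 = $37.52
PFL insurance: $7,503.99 × 0.0125 = $93.80
Medicare tax: $7,503.99 × 0.01 = $75.04
Dental plan: $372.69
Total deductions = $56.28 + $37.52 + $93.80 + $75.04 + $372.69 = $635.33
Net pay = $7,503.99 − $635.33 = $6,868.66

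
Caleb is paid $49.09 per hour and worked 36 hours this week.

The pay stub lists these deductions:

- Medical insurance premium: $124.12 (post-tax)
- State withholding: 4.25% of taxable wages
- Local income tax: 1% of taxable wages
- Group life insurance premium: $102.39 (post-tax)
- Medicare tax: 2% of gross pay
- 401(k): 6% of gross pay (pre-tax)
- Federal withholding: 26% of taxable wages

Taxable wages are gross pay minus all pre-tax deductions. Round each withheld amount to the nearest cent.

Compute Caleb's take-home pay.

Gross pay: 36 × $49.09 = $1,767.24
401(k): $1,767.24 × 0.06 = $106.03
Taxable wages = $1,767.24 − $106.03 = $1,661.21
Local income tax: $1,661.21 × 0.01 = $16.61
State withholding: $1,661.21 × 0.0425 = $70.60
Federal withholding: $1,661.21 × 0.26 = $431.91
Medicare tax: $1,767.24 × 0.02 = $35.34
Medical insurance premium: $124.12
Group life insurance premium: $102.39
Total deductions = $106.03 + $16.61 + $70.60 + $431.91 + $35.34 + $124.12 + $102.39 = $887.00
Net pay = $1,767.24 − $887.00 = $880.24

$880.24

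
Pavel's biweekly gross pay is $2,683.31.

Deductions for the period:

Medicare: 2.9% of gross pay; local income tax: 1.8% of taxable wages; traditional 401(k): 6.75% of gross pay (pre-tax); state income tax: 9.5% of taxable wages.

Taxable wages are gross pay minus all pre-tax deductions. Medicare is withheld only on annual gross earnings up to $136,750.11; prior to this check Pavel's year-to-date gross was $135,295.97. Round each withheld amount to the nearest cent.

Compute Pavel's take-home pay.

Traditional 401(k): $2,683.31 × 0.0675 = $181.12
Taxable wages = $2,683.31 − $181.12 = $2,502.19
State income tax: $2,502.19 × 0.095 = $237.71
Local income tax: $2,502.19 × 0.018 = $45.04
Medicare: only $136,750.11 − $135,295.97 = $1,454.14 of this check is subject → $1,454.14 × 0.029 = $42.17
Total deductions = $181.12 + $237.71 + $45.04 + $42.17 = $506.04
Net pay = $2,683.31 − $506.04 = $2,177.27

$2,177.27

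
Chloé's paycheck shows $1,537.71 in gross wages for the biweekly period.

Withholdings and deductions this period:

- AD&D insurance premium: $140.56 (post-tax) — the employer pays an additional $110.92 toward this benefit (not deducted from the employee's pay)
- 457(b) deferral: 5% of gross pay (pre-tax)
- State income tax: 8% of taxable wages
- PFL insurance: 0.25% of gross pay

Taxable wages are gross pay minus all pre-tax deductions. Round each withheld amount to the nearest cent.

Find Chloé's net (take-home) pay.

$1,199.55

457(b) deferral: $1,537.71 × 0.05 = $76.89
Taxable wages = $1,537.71 − $76.89 = $1,460.82
State income tax: $1,460.82 × 0.08 = $116.87
PFL insurance: $1,537.71 × 0.0025 = $3.84
AD&D insurance premium: $140.56
(Employer's $110.92 toward AD&D insurance premium is not withheld from the employee.)
Total deductions = $76.89 + $116.87 + $3.84 + $140.56 = $338.16
Net pay = $1,537.71 − $338.16 = $1,199.55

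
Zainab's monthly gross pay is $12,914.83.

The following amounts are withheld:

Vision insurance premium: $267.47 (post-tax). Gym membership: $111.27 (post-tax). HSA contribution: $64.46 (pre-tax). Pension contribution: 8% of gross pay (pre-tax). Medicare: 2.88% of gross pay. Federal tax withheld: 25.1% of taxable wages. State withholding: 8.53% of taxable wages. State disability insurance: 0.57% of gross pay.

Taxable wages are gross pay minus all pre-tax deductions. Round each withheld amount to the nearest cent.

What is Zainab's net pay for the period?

Pension contribution: $12,914.83 × 0.08 = $1,033.19
HSA contribution: $64.46
Pre-tax total = $1,033.19 + $64.46 = $1,097.65
Taxable wages = $12,914.83 − $1,097.65 = $11,817.18
State withholding: $11,817.18 × 0.0853 = $1,008.01
Federal tax withheld: $11,817.18 × 0.251 = $2,966.11
Medicare: $12,914.83 × 0.0288 = $371.95
State disability insurance: $12,914.83 × 0.0057 = $73.61
Vision insurance premium: $267.47
Gym membership: $111.27
Total deductions = $1,033.19 + $64.46 + $1,008.01 + $2,966.11 + $371.95 + $73.61 + $267.47 + $111.27 = $5,896.07
Net pay = $12,914.83 − $5,896.07 = $7,018.76

$7,018.76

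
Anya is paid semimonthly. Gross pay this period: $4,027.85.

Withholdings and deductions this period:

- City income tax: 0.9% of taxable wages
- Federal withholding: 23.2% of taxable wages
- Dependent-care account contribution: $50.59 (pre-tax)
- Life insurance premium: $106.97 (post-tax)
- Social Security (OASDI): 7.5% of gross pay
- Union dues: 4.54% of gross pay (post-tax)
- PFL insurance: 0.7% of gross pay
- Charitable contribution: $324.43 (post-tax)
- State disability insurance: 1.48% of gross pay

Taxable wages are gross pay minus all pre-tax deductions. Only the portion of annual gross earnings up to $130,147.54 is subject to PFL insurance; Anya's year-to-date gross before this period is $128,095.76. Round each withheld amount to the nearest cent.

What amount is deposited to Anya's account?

Dependent-care account contribution: $50.59
Taxable wages = $4,027.85 − $50.59 = $3,977.26
City income tax: $3,977.26 × 0.009 = $35.80
Federal withholding: $3,977.26 × 0.232 = $922.72
Social Security (OASDI): $4,027.85 × 0.075 = $302.09
State disability insurance: $4,027.85 × 0.0148 = $59.61
PFL insurance: only $130,147.54 − $128,095.76 = $2,051.78 of this check is subject → $2,051.78 × 0.007 = $14.36
Union dues: $4,027.85 × 0.0454 = $182.86
Life insurance premium: $106.97
Charitable contribution: $324.43
Total deductions = $50.59 + $35.80 + $922.72 + $302.09 + $59.61 + $14.36 + $182.86 + $106.97 + $324.43 = $1,999.43
Net pay = $4,027.85 − $1,999.43 = $2,028.42

$2,028.42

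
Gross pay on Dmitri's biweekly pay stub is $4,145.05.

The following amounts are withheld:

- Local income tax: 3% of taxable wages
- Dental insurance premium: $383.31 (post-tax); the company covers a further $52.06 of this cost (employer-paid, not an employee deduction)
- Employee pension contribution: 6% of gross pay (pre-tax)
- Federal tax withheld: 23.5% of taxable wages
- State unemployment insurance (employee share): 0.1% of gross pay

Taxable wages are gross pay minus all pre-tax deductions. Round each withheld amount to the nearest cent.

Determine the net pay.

$2,476.36

Employee pension contribution: $4,145.05 × 0.06 = $248.70
Taxable wages = $4,145.05 − $248.70 = $3,896.35
Local income tax: $3,896.35 × 0.03 = $116.89
Federal tax withheld: $3,896.35 × 0.235 = $915.64
State unemployment insurance (employee share): $4,145.05 × 0.001 = $4.15
Dental insurance premium: $383.31
(Employer's $52.06 toward dental insurance premium is not withheld from the employee.)
Total deductions = $248.70 + $116.89 + $915.64 + $4.15 + $383.31 = $1,668.69
Net pay = $4,145.05 − $1,668.69 = $2,476.36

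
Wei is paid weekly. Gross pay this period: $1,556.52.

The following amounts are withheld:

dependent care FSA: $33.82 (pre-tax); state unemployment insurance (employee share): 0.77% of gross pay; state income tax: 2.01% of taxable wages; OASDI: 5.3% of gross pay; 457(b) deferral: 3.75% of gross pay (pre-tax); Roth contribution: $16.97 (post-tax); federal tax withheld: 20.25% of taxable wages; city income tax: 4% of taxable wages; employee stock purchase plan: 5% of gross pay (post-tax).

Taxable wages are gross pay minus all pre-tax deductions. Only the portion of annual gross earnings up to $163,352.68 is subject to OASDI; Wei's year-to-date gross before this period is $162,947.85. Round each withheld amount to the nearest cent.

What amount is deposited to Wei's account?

$951.55

Dependent care FSA: $33.82
457(b) deferral: $1,556.52 × 0.0375 = $58.37
Pre-tax total = $33.82 + $58.37 = $92.19
Taxable wages = $1,556.52 − $92.19 = $1,464.33
City income tax: $1,464.33 × 0.04 = $58.57
State income tax: $1,464.33 × 0.0201 = $29.43
Federal tax withheld: $1,464.33 × 0.2025 = $296.53
OASDI: only $163,352.68 − $162,947.85 = $404.83 of this check is subject → $404.83 × 0.053 = $21.46
State unemployment insurance (employee share): $1,556.52 × 0.0077 = $11.99
Roth contribution: $16.97
Employee stock purchase plan: $1,556.52 × 0.05 = $77.83
Total deductions = $33.82 + $58.37 + $58.57 + $29.43 + $296.53 + $21.46 + $11.99 + $16.97 + $77.83 = $604.97
Net pay = $1,556.52 − $604.97 = $951.55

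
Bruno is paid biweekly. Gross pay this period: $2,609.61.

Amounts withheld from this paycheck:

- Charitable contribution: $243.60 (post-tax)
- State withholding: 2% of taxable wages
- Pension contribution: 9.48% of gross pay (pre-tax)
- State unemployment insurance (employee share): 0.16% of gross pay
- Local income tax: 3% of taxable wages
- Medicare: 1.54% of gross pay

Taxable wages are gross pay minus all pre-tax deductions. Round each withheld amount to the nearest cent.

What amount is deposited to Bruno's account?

$1,956.14

Pension contribution: $2,609.61 × 0.0948 = $247.39
Taxable wages = $2,609.61 − $247.39 = $2,362.22
Local income tax: $2,362.22 × 0.03 = $70.87
State withholding: $2,362.22 × 0.02 = $47.24
Medicare: $2,609.61 × 0.0154 = $40.19
State unemployment insurance (employee share): $2,609.61 × 0.0016 = $4.18
Charitable contribution: $243.60
Total deductions = $247.39 + $70.87 + $47.24 + $40.19 + $4.18 + $243.60 = $653.47
Net pay = $2,609.61 − $653.47 = $1,956.14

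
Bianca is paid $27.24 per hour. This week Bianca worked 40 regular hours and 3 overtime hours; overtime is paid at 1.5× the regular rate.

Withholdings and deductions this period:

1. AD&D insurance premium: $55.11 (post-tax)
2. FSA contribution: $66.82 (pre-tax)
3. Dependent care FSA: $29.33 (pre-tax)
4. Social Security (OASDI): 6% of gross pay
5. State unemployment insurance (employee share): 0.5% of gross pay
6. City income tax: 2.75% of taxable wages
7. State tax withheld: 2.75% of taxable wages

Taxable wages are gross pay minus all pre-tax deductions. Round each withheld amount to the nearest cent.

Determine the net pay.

Regular pay: 40 × $27.24 = $1,089.60
Overtime pay: 3 × $27.24 × 1.5 = $122.58
Gross pay = $1,089.60 + $122.58 = $1,212.18
FSA contribution: $66.82
Dependent care FSA: $29.33
Pre-tax total = $66.82 + $29.33 = $96.15
Taxable wages = $1,212.18 − $96.15 = $1,116.03
State tax withheld: $1,116.03 × 0.0275 = $30.69
City income tax: $1,116.03 × 0.0275 = $30.69
State unemployment insurance (employee share): $1,212.18 × 0.005 = $6.06
Social Security (OASDI): $1,212.18 × 0.06 = $72.73
AD&D insurance premium: $55.11
Total deductions = $66.82 + $29.33 + $30.69 + $30.69 + $6.06 + $72.73 + $55.11 = $291.43
Net pay = $1,212.18 − $291.43 = $920.75

$920.75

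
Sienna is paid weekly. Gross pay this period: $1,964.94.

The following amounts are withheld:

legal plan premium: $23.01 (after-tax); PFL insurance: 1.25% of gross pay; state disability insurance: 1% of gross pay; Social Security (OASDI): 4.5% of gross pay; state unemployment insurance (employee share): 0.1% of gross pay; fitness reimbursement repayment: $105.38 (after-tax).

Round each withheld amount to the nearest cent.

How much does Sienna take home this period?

Social Security (OASDI): $1,964.94 × 0.045 = $88.42
PFL insurance: $1,964.94 × 0.0125 = $24.56
State unemployment insurance (employee share): $1,964.94 × 0.001 = $1.96
State disability insurance: $1,964.94 × 0.01 = $19.65
Fitness reimbursement repayment: $105.38
Legal plan premium: $23.01
Total deductions = $88.42 + $24.56 + $1.96 + $19.65 + $105.38 + $23.01 = $262.98
Net pay = $1,964.94 − $262.98 = $1,701.96

$1,701.96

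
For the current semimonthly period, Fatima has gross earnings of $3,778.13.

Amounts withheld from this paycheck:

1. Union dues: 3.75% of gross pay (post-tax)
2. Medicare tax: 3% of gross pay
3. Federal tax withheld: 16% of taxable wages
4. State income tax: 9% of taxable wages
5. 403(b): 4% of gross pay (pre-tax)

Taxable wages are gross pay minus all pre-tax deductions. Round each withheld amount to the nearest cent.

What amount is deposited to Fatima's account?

403(b): $3,778.13 × 0.04 = $151.13
Taxable wages = $3,778.13 − $151.13 = $3,627.00
Federal tax withheld: $3,627.00 × 0.16 = $580.32
State income tax: $3,627.00 × 0.09 = $326.43
Medicare tax: $3,778.13 × 0.03 = $113.34
Union dues: $3,778.13 × 0.0375 = $141.68
Total deductions = $151.13 + $580.32 + $326.43 + $113.34 + $141.68 = $1,312.90
Net pay = $3,778.13 − $1,312.90 = $2,465.23

$2,465.23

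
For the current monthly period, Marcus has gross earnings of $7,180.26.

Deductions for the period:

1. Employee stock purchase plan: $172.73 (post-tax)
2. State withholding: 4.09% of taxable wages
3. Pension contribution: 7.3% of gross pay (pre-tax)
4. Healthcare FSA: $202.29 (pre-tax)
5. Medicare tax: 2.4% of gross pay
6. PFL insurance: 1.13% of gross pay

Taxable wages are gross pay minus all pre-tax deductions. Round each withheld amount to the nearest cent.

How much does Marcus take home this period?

Pension contribution: $7,180.26 × 0.073 = $524.16
Healthcare FSA: $202.29
Pre-tax total = $524.16 + $202.29 = $726.45
Taxable wages = $7,180.26 − $726.45 = $6,453.81
State withholding: $6,453.81 × 0.0409 = $263.96
PFL insurance: $7,180.26 × 0.0113 = $81.14
Medicare tax: $7,180.26 × 0.024 = $172.33
Employee stock purchase plan: $172.73
Total deductions = $524.16 + $202.29 + $263.96 + $81.14 + $172.33 + $172.73 = $1,416.61
Net pay = $7,180.26 − $1,416.61 = $5,763.65

$5,763.65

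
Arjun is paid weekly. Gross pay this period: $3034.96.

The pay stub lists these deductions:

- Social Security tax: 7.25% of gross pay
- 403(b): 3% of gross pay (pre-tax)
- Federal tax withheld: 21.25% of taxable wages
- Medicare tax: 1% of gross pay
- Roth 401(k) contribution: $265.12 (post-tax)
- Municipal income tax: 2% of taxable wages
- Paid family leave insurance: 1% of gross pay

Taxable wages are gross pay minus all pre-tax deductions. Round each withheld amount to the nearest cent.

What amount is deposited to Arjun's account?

$1713.60

403(b): $3034.96 × 0.03 = $91.05
Taxable wages = $3034.96 − $91.05 = $2943.91
Federal tax withheld: $2943.91 × 0.2125 = $625.58
Municipal income tax: $2943.91 × 0.02 = $58.88
Paid family leave insurance: $3034.96 × 0.01 = $30.35
Social Security tax: $3034.96 × 0.0725 = $220.03
Medicare tax: $3034.96 × 0.01 = $30.35
Roth 401(k) contribution: $265.12
Total deductions = $91.05 + $625.58 + $58.88 + $30.35 + $220.03 + $30.35 + $265.12 = $1321.36
Net pay = $3034.96 − $1321.36 = $1713.60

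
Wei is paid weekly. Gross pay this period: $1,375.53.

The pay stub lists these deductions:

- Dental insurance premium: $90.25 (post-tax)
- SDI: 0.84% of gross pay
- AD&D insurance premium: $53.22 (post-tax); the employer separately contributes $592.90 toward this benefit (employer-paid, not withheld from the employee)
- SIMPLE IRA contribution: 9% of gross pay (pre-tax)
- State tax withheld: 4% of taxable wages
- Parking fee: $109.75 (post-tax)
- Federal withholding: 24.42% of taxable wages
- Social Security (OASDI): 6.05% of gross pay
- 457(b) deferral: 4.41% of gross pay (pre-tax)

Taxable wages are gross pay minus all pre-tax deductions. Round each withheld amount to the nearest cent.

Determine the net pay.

$504.58

457(b) deferral: $1,375.53 × 0.0441 = $60.66
SIMPLE IRA contribution: $1,375.53 × 0.09 = $123.80
Pre-tax total = $60.66 + $123.80 = $184.46
Taxable wages = $1,375.53 − $184.46 = $1,191.07
State tax withheld: $1,191.07 × 0.04 = $47.64
Federal withholding: $1,191.07 × 0.2442 = $290.86
Social Security (OASDI): $1,375.53 × 0.0605 = $83.22
SDI: $1,375.53 × 0.0084 = $11.55
Dental insurance premium: $90.25
AD&D insurance premium: $53.22
Parking fee: $109.75
(Employer's $592.90 toward AD&D insurance premium is not withheld from the employee.)
Total deductions = $60.66 + $123.80 + $47.64 + $290.86 + $83.22 + $11.55 + $90.25 + $53.22 + $109.75 = $870.95
Net pay = $1,375.53 − $870.95 = $504.58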